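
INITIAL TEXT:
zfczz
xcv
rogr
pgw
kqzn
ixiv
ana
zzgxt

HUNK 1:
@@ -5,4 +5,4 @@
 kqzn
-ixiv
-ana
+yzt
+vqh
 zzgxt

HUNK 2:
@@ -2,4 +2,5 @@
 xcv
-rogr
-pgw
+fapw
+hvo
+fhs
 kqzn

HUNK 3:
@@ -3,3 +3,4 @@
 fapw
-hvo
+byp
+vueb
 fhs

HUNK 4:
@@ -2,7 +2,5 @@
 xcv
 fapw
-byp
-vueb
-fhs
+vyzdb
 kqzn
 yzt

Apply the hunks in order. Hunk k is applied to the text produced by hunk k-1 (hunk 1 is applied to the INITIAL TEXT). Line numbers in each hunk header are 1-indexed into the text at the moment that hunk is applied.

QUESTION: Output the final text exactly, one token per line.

Answer: zfczz
xcv
fapw
vyzdb
kqzn
yzt
vqh
zzgxt

Derivation:
Hunk 1: at line 5 remove [ixiv,ana] add [yzt,vqh] -> 8 lines: zfczz xcv rogr pgw kqzn yzt vqh zzgxt
Hunk 2: at line 2 remove [rogr,pgw] add [fapw,hvo,fhs] -> 9 lines: zfczz xcv fapw hvo fhs kqzn yzt vqh zzgxt
Hunk 3: at line 3 remove [hvo] add [byp,vueb] -> 10 lines: zfczz xcv fapw byp vueb fhs kqzn yzt vqh zzgxt
Hunk 4: at line 2 remove [byp,vueb,fhs] add [vyzdb] -> 8 lines: zfczz xcv fapw vyzdb kqzn yzt vqh zzgxt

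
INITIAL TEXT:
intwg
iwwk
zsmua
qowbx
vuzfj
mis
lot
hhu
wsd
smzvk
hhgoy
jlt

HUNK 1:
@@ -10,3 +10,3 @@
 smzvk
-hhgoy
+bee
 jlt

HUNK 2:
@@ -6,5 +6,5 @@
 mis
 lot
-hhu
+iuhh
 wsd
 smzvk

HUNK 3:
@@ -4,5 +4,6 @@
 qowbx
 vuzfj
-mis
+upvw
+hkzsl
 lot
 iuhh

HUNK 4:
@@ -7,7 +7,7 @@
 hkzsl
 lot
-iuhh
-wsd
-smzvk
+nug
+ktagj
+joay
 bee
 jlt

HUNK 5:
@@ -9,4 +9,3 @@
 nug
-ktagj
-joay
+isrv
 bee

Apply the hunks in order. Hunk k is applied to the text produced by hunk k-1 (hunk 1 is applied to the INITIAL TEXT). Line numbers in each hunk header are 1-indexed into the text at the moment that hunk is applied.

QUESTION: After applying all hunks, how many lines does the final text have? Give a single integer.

Hunk 1: at line 10 remove [hhgoy] add [bee] -> 12 lines: intwg iwwk zsmua qowbx vuzfj mis lot hhu wsd smzvk bee jlt
Hunk 2: at line 6 remove [hhu] add [iuhh] -> 12 lines: intwg iwwk zsmua qowbx vuzfj mis lot iuhh wsd smzvk bee jlt
Hunk 3: at line 4 remove [mis] add [upvw,hkzsl] -> 13 lines: intwg iwwk zsmua qowbx vuzfj upvw hkzsl lot iuhh wsd smzvk bee jlt
Hunk 4: at line 7 remove [iuhh,wsd,smzvk] add [nug,ktagj,joay] -> 13 lines: intwg iwwk zsmua qowbx vuzfj upvw hkzsl lot nug ktagj joay bee jlt
Hunk 5: at line 9 remove [ktagj,joay] add [isrv] -> 12 lines: intwg iwwk zsmua qowbx vuzfj upvw hkzsl lot nug isrv bee jlt
Final line count: 12

Answer: 12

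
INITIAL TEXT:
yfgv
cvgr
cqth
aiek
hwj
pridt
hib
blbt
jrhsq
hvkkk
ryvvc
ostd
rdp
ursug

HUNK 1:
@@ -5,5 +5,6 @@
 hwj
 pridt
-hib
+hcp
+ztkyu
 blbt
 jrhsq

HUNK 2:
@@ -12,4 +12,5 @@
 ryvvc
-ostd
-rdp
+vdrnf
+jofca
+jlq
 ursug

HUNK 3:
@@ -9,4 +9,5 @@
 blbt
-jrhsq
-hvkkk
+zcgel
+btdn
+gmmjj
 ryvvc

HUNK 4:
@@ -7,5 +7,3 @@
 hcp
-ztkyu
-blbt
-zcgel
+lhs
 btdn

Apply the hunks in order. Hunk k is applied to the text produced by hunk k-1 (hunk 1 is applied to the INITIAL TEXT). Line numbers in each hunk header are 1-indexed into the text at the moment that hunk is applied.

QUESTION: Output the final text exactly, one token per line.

Answer: yfgv
cvgr
cqth
aiek
hwj
pridt
hcp
lhs
btdn
gmmjj
ryvvc
vdrnf
jofca
jlq
ursug

Derivation:
Hunk 1: at line 5 remove [hib] add [hcp,ztkyu] -> 15 lines: yfgv cvgr cqth aiek hwj pridt hcp ztkyu blbt jrhsq hvkkk ryvvc ostd rdp ursug
Hunk 2: at line 12 remove [ostd,rdp] add [vdrnf,jofca,jlq] -> 16 lines: yfgv cvgr cqth aiek hwj pridt hcp ztkyu blbt jrhsq hvkkk ryvvc vdrnf jofca jlq ursug
Hunk 3: at line 9 remove [jrhsq,hvkkk] add [zcgel,btdn,gmmjj] -> 17 lines: yfgv cvgr cqth aiek hwj pridt hcp ztkyu blbt zcgel btdn gmmjj ryvvc vdrnf jofca jlq ursug
Hunk 4: at line 7 remove [ztkyu,blbt,zcgel] add [lhs] -> 15 lines: yfgv cvgr cqth aiek hwj pridt hcp lhs btdn gmmjj ryvvc vdrnf jofca jlq ursug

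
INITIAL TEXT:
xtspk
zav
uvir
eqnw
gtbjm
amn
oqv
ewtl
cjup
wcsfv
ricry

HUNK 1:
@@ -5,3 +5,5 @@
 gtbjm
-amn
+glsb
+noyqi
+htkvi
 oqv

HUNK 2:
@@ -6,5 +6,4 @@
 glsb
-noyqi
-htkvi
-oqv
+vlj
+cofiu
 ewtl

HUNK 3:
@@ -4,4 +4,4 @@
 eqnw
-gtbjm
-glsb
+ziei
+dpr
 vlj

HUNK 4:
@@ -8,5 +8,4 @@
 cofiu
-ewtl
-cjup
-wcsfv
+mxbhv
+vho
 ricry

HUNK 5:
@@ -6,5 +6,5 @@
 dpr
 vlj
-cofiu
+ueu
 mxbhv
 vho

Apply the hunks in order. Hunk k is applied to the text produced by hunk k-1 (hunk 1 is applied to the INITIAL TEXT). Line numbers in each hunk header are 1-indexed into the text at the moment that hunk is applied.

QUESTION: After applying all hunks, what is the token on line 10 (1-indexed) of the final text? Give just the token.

Hunk 1: at line 5 remove [amn] add [glsb,noyqi,htkvi] -> 13 lines: xtspk zav uvir eqnw gtbjm glsb noyqi htkvi oqv ewtl cjup wcsfv ricry
Hunk 2: at line 6 remove [noyqi,htkvi,oqv] add [vlj,cofiu] -> 12 lines: xtspk zav uvir eqnw gtbjm glsb vlj cofiu ewtl cjup wcsfv ricry
Hunk 3: at line 4 remove [gtbjm,glsb] add [ziei,dpr] -> 12 lines: xtspk zav uvir eqnw ziei dpr vlj cofiu ewtl cjup wcsfv ricry
Hunk 4: at line 8 remove [ewtl,cjup,wcsfv] add [mxbhv,vho] -> 11 lines: xtspk zav uvir eqnw ziei dpr vlj cofiu mxbhv vho ricry
Hunk 5: at line 6 remove [cofiu] add [ueu] -> 11 lines: xtspk zav uvir eqnw ziei dpr vlj ueu mxbhv vho ricry
Final line 10: vho

Answer: vho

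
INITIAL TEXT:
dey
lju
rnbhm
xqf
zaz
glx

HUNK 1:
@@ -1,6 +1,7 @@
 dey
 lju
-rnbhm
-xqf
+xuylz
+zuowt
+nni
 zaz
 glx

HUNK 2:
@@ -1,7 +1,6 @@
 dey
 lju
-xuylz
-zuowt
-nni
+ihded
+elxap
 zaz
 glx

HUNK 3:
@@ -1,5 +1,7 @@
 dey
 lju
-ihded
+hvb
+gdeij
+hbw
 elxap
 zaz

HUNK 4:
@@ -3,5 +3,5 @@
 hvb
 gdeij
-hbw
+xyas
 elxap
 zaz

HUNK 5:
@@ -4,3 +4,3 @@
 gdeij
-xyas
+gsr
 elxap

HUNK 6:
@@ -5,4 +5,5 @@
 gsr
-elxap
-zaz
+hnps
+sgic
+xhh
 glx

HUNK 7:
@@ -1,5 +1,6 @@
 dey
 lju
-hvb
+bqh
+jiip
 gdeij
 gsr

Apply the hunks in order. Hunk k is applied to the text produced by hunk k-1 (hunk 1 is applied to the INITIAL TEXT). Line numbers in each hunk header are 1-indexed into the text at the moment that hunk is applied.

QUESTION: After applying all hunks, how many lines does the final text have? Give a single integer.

Hunk 1: at line 1 remove [rnbhm,xqf] add [xuylz,zuowt,nni] -> 7 lines: dey lju xuylz zuowt nni zaz glx
Hunk 2: at line 1 remove [xuylz,zuowt,nni] add [ihded,elxap] -> 6 lines: dey lju ihded elxap zaz glx
Hunk 3: at line 1 remove [ihded] add [hvb,gdeij,hbw] -> 8 lines: dey lju hvb gdeij hbw elxap zaz glx
Hunk 4: at line 3 remove [hbw] add [xyas] -> 8 lines: dey lju hvb gdeij xyas elxap zaz glx
Hunk 5: at line 4 remove [xyas] add [gsr] -> 8 lines: dey lju hvb gdeij gsr elxap zaz glx
Hunk 6: at line 5 remove [elxap,zaz] add [hnps,sgic,xhh] -> 9 lines: dey lju hvb gdeij gsr hnps sgic xhh glx
Hunk 7: at line 1 remove [hvb] add [bqh,jiip] -> 10 lines: dey lju bqh jiip gdeij gsr hnps sgic xhh glx
Final line count: 10

Answer: 10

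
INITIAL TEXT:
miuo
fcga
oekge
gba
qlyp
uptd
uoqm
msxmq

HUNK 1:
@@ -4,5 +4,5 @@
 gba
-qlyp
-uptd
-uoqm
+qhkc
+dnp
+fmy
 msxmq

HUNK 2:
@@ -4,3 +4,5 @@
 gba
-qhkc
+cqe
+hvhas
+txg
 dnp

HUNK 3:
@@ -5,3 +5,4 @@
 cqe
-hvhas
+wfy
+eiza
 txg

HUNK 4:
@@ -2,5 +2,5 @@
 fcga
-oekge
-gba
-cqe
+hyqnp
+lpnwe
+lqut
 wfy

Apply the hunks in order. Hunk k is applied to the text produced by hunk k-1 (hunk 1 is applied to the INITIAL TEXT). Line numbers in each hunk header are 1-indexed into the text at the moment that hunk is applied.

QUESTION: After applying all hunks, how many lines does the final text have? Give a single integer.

Answer: 11

Derivation:
Hunk 1: at line 4 remove [qlyp,uptd,uoqm] add [qhkc,dnp,fmy] -> 8 lines: miuo fcga oekge gba qhkc dnp fmy msxmq
Hunk 2: at line 4 remove [qhkc] add [cqe,hvhas,txg] -> 10 lines: miuo fcga oekge gba cqe hvhas txg dnp fmy msxmq
Hunk 3: at line 5 remove [hvhas] add [wfy,eiza] -> 11 lines: miuo fcga oekge gba cqe wfy eiza txg dnp fmy msxmq
Hunk 4: at line 2 remove [oekge,gba,cqe] add [hyqnp,lpnwe,lqut] -> 11 lines: miuo fcga hyqnp lpnwe lqut wfy eiza txg dnp fmy msxmq
Final line count: 11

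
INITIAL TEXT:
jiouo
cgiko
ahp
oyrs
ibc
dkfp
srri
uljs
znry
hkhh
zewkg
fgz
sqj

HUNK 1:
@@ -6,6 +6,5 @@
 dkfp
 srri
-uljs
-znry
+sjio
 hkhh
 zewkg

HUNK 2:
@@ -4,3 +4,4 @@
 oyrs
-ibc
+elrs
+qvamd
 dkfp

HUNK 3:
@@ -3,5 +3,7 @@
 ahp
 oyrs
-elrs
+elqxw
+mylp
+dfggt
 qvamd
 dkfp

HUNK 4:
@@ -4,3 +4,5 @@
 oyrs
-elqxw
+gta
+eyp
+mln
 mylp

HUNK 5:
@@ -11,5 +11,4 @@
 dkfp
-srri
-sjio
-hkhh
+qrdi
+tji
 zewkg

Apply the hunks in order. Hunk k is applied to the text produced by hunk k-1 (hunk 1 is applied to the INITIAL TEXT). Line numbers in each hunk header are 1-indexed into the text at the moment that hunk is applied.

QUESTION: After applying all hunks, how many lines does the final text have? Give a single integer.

Hunk 1: at line 6 remove [uljs,znry] add [sjio] -> 12 lines: jiouo cgiko ahp oyrs ibc dkfp srri sjio hkhh zewkg fgz sqj
Hunk 2: at line 4 remove [ibc] add [elrs,qvamd] -> 13 lines: jiouo cgiko ahp oyrs elrs qvamd dkfp srri sjio hkhh zewkg fgz sqj
Hunk 3: at line 3 remove [elrs] add [elqxw,mylp,dfggt] -> 15 lines: jiouo cgiko ahp oyrs elqxw mylp dfggt qvamd dkfp srri sjio hkhh zewkg fgz sqj
Hunk 4: at line 4 remove [elqxw] add [gta,eyp,mln] -> 17 lines: jiouo cgiko ahp oyrs gta eyp mln mylp dfggt qvamd dkfp srri sjio hkhh zewkg fgz sqj
Hunk 5: at line 11 remove [srri,sjio,hkhh] add [qrdi,tji] -> 16 lines: jiouo cgiko ahp oyrs gta eyp mln mylp dfggt qvamd dkfp qrdi tji zewkg fgz sqj
Final line count: 16

Answer: 16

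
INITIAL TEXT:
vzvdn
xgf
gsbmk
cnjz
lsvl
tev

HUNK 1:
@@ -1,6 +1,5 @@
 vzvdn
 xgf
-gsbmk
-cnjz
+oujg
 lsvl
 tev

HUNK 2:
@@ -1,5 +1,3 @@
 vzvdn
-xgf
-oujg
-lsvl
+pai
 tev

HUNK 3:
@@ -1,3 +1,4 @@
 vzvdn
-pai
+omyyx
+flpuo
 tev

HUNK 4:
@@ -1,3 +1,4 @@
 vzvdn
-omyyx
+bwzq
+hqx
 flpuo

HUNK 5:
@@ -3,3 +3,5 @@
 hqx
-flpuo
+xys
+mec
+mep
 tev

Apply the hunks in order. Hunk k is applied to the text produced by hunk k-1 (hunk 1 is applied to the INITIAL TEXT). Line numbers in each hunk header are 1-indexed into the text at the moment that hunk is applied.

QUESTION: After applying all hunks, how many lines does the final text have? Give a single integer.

Answer: 7

Derivation:
Hunk 1: at line 1 remove [gsbmk,cnjz] add [oujg] -> 5 lines: vzvdn xgf oujg lsvl tev
Hunk 2: at line 1 remove [xgf,oujg,lsvl] add [pai] -> 3 lines: vzvdn pai tev
Hunk 3: at line 1 remove [pai] add [omyyx,flpuo] -> 4 lines: vzvdn omyyx flpuo tev
Hunk 4: at line 1 remove [omyyx] add [bwzq,hqx] -> 5 lines: vzvdn bwzq hqx flpuo tev
Hunk 5: at line 3 remove [flpuo] add [xys,mec,mep] -> 7 lines: vzvdn bwzq hqx xys mec mep tev
Final line count: 7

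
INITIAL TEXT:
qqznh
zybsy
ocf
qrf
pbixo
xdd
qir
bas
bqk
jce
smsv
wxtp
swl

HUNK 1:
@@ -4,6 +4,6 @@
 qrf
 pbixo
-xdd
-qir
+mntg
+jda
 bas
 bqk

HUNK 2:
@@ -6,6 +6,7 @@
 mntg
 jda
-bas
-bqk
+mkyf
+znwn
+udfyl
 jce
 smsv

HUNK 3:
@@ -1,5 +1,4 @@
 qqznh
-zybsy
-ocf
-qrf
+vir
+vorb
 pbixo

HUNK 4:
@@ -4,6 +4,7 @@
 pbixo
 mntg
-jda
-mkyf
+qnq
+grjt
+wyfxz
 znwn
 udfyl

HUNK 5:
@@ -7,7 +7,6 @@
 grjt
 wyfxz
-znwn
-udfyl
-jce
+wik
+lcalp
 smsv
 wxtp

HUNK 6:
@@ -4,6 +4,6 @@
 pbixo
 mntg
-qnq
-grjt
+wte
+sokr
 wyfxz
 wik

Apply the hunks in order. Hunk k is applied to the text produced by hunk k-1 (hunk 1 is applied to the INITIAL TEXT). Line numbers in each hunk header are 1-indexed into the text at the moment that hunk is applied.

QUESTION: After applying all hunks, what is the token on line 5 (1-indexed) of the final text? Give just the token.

Hunk 1: at line 4 remove [xdd,qir] add [mntg,jda] -> 13 lines: qqznh zybsy ocf qrf pbixo mntg jda bas bqk jce smsv wxtp swl
Hunk 2: at line 6 remove [bas,bqk] add [mkyf,znwn,udfyl] -> 14 lines: qqznh zybsy ocf qrf pbixo mntg jda mkyf znwn udfyl jce smsv wxtp swl
Hunk 3: at line 1 remove [zybsy,ocf,qrf] add [vir,vorb] -> 13 lines: qqznh vir vorb pbixo mntg jda mkyf znwn udfyl jce smsv wxtp swl
Hunk 4: at line 4 remove [jda,mkyf] add [qnq,grjt,wyfxz] -> 14 lines: qqznh vir vorb pbixo mntg qnq grjt wyfxz znwn udfyl jce smsv wxtp swl
Hunk 5: at line 7 remove [znwn,udfyl,jce] add [wik,lcalp] -> 13 lines: qqznh vir vorb pbixo mntg qnq grjt wyfxz wik lcalp smsv wxtp swl
Hunk 6: at line 4 remove [qnq,grjt] add [wte,sokr] -> 13 lines: qqznh vir vorb pbixo mntg wte sokr wyfxz wik lcalp smsv wxtp swl
Final line 5: mntg

Answer: mntg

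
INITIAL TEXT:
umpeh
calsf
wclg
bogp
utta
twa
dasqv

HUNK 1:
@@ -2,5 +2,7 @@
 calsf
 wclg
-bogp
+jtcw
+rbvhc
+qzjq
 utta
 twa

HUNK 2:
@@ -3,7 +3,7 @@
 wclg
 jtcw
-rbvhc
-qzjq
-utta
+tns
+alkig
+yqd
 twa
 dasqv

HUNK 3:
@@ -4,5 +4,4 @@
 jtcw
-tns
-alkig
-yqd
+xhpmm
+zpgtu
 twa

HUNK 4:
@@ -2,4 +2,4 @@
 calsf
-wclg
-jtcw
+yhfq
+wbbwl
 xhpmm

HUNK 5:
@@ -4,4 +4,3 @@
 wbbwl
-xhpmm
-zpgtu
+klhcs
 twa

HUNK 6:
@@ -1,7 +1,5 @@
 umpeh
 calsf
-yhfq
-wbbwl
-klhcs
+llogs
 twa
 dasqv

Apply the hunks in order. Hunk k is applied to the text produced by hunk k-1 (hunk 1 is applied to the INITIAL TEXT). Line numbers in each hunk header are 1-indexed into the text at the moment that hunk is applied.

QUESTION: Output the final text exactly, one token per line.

Hunk 1: at line 2 remove [bogp] add [jtcw,rbvhc,qzjq] -> 9 lines: umpeh calsf wclg jtcw rbvhc qzjq utta twa dasqv
Hunk 2: at line 3 remove [rbvhc,qzjq,utta] add [tns,alkig,yqd] -> 9 lines: umpeh calsf wclg jtcw tns alkig yqd twa dasqv
Hunk 3: at line 4 remove [tns,alkig,yqd] add [xhpmm,zpgtu] -> 8 lines: umpeh calsf wclg jtcw xhpmm zpgtu twa dasqv
Hunk 4: at line 2 remove [wclg,jtcw] add [yhfq,wbbwl] -> 8 lines: umpeh calsf yhfq wbbwl xhpmm zpgtu twa dasqv
Hunk 5: at line 4 remove [xhpmm,zpgtu] add [klhcs] -> 7 lines: umpeh calsf yhfq wbbwl klhcs twa dasqv
Hunk 6: at line 1 remove [yhfq,wbbwl,klhcs] add [llogs] -> 5 lines: umpeh calsf llogs twa dasqv

Answer: umpeh
calsf
llogs
twa
dasqv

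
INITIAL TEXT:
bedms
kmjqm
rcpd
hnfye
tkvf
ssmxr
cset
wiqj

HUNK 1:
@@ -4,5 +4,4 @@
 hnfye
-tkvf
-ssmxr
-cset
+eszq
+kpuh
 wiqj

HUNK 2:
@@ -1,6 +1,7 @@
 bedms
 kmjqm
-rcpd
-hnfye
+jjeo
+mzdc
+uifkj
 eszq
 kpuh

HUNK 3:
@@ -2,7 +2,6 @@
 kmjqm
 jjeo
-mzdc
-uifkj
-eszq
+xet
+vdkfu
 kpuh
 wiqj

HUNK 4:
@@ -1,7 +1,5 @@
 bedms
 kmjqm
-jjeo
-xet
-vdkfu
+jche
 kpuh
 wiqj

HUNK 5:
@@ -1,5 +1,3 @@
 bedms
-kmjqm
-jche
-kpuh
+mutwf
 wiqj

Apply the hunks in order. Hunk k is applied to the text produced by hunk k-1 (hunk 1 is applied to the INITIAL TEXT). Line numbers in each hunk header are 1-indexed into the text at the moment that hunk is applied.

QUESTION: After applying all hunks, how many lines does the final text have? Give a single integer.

Hunk 1: at line 4 remove [tkvf,ssmxr,cset] add [eszq,kpuh] -> 7 lines: bedms kmjqm rcpd hnfye eszq kpuh wiqj
Hunk 2: at line 1 remove [rcpd,hnfye] add [jjeo,mzdc,uifkj] -> 8 lines: bedms kmjqm jjeo mzdc uifkj eszq kpuh wiqj
Hunk 3: at line 2 remove [mzdc,uifkj,eszq] add [xet,vdkfu] -> 7 lines: bedms kmjqm jjeo xet vdkfu kpuh wiqj
Hunk 4: at line 1 remove [jjeo,xet,vdkfu] add [jche] -> 5 lines: bedms kmjqm jche kpuh wiqj
Hunk 5: at line 1 remove [kmjqm,jche,kpuh] add [mutwf] -> 3 lines: bedms mutwf wiqj
Final line count: 3

Answer: 3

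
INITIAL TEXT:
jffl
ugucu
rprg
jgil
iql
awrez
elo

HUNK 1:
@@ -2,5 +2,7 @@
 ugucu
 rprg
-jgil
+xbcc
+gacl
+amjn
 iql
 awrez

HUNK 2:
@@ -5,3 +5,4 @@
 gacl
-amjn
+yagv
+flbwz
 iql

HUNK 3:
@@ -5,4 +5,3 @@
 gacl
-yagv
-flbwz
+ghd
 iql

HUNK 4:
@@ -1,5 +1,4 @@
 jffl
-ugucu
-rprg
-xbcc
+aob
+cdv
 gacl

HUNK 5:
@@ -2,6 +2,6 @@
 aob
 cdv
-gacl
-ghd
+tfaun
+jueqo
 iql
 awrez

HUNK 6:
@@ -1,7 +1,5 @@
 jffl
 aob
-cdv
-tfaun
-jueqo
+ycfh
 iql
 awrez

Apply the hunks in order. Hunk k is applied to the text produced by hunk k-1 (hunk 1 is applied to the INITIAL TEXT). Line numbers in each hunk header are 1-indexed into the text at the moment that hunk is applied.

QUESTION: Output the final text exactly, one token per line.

Answer: jffl
aob
ycfh
iql
awrez
elo

Derivation:
Hunk 1: at line 2 remove [jgil] add [xbcc,gacl,amjn] -> 9 lines: jffl ugucu rprg xbcc gacl amjn iql awrez elo
Hunk 2: at line 5 remove [amjn] add [yagv,flbwz] -> 10 lines: jffl ugucu rprg xbcc gacl yagv flbwz iql awrez elo
Hunk 3: at line 5 remove [yagv,flbwz] add [ghd] -> 9 lines: jffl ugucu rprg xbcc gacl ghd iql awrez elo
Hunk 4: at line 1 remove [ugucu,rprg,xbcc] add [aob,cdv] -> 8 lines: jffl aob cdv gacl ghd iql awrez elo
Hunk 5: at line 2 remove [gacl,ghd] add [tfaun,jueqo] -> 8 lines: jffl aob cdv tfaun jueqo iql awrez elo
Hunk 6: at line 1 remove [cdv,tfaun,jueqo] add [ycfh] -> 6 lines: jffl aob ycfh iql awrez elo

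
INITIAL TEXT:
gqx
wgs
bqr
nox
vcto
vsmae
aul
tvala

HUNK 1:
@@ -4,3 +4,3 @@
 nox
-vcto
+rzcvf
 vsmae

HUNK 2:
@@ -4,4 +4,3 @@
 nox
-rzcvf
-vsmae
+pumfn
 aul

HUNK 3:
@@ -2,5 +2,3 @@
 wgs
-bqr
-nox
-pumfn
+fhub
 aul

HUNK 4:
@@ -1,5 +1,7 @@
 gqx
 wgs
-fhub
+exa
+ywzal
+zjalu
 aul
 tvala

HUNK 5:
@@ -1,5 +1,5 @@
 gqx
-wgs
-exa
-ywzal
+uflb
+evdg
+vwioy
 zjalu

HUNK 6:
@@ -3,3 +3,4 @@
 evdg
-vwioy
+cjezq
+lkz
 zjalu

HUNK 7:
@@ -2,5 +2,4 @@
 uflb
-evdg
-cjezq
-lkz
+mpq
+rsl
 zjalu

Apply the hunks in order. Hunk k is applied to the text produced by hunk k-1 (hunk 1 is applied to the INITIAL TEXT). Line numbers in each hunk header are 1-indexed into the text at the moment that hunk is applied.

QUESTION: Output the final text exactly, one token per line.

Hunk 1: at line 4 remove [vcto] add [rzcvf] -> 8 lines: gqx wgs bqr nox rzcvf vsmae aul tvala
Hunk 2: at line 4 remove [rzcvf,vsmae] add [pumfn] -> 7 lines: gqx wgs bqr nox pumfn aul tvala
Hunk 3: at line 2 remove [bqr,nox,pumfn] add [fhub] -> 5 lines: gqx wgs fhub aul tvala
Hunk 4: at line 1 remove [fhub] add [exa,ywzal,zjalu] -> 7 lines: gqx wgs exa ywzal zjalu aul tvala
Hunk 5: at line 1 remove [wgs,exa,ywzal] add [uflb,evdg,vwioy] -> 7 lines: gqx uflb evdg vwioy zjalu aul tvala
Hunk 6: at line 3 remove [vwioy] add [cjezq,lkz] -> 8 lines: gqx uflb evdg cjezq lkz zjalu aul tvala
Hunk 7: at line 2 remove [evdg,cjezq,lkz] add [mpq,rsl] -> 7 lines: gqx uflb mpq rsl zjalu aul tvala

Answer: gqx
uflb
mpq
rsl
zjalu
aul
tvala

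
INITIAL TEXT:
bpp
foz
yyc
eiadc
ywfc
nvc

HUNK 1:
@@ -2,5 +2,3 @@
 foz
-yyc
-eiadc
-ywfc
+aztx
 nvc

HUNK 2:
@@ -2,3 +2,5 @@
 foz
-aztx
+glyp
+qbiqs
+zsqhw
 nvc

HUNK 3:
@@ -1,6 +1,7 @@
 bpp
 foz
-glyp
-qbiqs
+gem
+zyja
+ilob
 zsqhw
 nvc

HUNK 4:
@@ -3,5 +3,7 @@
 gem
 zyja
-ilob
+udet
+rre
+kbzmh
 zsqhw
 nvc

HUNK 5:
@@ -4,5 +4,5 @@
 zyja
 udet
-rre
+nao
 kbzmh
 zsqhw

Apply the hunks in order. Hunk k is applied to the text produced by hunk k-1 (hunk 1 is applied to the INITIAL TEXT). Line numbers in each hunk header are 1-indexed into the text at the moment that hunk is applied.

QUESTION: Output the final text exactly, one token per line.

Hunk 1: at line 2 remove [yyc,eiadc,ywfc] add [aztx] -> 4 lines: bpp foz aztx nvc
Hunk 2: at line 2 remove [aztx] add [glyp,qbiqs,zsqhw] -> 6 lines: bpp foz glyp qbiqs zsqhw nvc
Hunk 3: at line 1 remove [glyp,qbiqs] add [gem,zyja,ilob] -> 7 lines: bpp foz gem zyja ilob zsqhw nvc
Hunk 4: at line 3 remove [ilob] add [udet,rre,kbzmh] -> 9 lines: bpp foz gem zyja udet rre kbzmh zsqhw nvc
Hunk 5: at line 4 remove [rre] add [nao] -> 9 lines: bpp foz gem zyja udet nao kbzmh zsqhw nvc

Answer: bpp
foz
gem
zyja
udet
nao
kbzmh
zsqhw
nvc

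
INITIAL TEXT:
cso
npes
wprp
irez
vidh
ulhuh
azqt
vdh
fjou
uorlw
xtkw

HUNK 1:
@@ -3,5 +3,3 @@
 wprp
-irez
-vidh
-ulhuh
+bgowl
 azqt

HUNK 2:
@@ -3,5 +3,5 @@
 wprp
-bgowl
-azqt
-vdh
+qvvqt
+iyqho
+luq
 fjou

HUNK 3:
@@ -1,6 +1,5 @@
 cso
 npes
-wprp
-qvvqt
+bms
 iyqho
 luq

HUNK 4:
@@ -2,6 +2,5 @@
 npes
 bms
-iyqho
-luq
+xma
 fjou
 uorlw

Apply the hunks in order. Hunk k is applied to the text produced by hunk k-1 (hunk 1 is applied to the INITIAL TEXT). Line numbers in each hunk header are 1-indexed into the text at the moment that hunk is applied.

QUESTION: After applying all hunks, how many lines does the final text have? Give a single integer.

Hunk 1: at line 3 remove [irez,vidh,ulhuh] add [bgowl] -> 9 lines: cso npes wprp bgowl azqt vdh fjou uorlw xtkw
Hunk 2: at line 3 remove [bgowl,azqt,vdh] add [qvvqt,iyqho,luq] -> 9 lines: cso npes wprp qvvqt iyqho luq fjou uorlw xtkw
Hunk 3: at line 1 remove [wprp,qvvqt] add [bms] -> 8 lines: cso npes bms iyqho luq fjou uorlw xtkw
Hunk 4: at line 2 remove [iyqho,luq] add [xma] -> 7 lines: cso npes bms xma fjou uorlw xtkw
Final line count: 7

Answer: 7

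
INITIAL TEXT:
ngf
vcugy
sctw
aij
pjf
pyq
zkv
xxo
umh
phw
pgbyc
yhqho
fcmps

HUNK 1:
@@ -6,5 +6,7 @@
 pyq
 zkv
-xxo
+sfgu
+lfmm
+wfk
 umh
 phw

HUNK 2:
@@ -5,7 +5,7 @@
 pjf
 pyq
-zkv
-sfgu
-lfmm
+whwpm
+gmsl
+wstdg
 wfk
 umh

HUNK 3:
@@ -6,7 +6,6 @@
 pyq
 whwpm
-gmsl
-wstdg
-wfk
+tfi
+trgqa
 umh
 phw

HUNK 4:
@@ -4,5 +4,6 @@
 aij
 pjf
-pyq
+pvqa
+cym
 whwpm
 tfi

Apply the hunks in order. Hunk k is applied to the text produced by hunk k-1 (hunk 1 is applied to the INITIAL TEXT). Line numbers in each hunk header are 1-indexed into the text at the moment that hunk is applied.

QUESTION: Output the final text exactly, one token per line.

Answer: ngf
vcugy
sctw
aij
pjf
pvqa
cym
whwpm
tfi
trgqa
umh
phw
pgbyc
yhqho
fcmps

Derivation:
Hunk 1: at line 6 remove [xxo] add [sfgu,lfmm,wfk] -> 15 lines: ngf vcugy sctw aij pjf pyq zkv sfgu lfmm wfk umh phw pgbyc yhqho fcmps
Hunk 2: at line 5 remove [zkv,sfgu,lfmm] add [whwpm,gmsl,wstdg] -> 15 lines: ngf vcugy sctw aij pjf pyq whwpm gmsl wstdg wfk umh phw pgbyc yhqho fcmps
Hunk 3: at line 6 remove [gmsl,wstdg,wfk] add [tfi,trgqa] -> 14 lines: ngf vcugy sctw aij pjf pyq whwpm tfi trgqa umh phw pgbyc yhqho fcmps
Hunk 4: at line 4 remove [pyq] add [pvqa,cym] -> 15 lines: ngf vcugy sctw aij pjf pvqa cym whwpm tfi trgqa umh phw pgbyc yhqho fcmps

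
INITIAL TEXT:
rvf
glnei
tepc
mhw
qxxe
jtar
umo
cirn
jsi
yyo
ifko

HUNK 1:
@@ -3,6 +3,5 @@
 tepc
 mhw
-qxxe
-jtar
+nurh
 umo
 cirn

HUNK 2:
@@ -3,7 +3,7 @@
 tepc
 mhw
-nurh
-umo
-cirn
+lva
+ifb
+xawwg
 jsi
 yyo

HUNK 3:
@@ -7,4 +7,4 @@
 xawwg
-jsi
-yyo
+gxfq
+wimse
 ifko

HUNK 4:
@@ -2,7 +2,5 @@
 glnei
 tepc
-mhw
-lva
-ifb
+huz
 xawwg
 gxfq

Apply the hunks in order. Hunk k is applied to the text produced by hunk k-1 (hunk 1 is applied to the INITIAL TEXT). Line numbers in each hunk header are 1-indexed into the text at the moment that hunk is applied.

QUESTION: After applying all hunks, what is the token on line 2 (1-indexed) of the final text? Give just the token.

Hunk 1: at line 3 remove [qxxe,jtar] add [nurh] -> 10 lines: rvf glnei tepc mhw nurh umo cirn jsi yyo ifko
Hunk 2: at line 3 remove [nurh,umo,cirn] add [lva,ifb,xawwg] -> 10 lines: rvf glnei tepc mhw lva ifb xawwg jsi yyo ifko
Hunk 3: at line 7 remove [jsi,yyo] add [gxfq,wimse] -> 10 lines: rvf glnei tepc mhw lva ifb xawwg gxfq wimse ifko
Hunk 4: at line 2 remove [mhw,lva,ifb] add [huz] -> 8 lines: rvf glnei tepc huz xawwg gxfq wimse ifko
Final line 2: glnei

Answer: glnei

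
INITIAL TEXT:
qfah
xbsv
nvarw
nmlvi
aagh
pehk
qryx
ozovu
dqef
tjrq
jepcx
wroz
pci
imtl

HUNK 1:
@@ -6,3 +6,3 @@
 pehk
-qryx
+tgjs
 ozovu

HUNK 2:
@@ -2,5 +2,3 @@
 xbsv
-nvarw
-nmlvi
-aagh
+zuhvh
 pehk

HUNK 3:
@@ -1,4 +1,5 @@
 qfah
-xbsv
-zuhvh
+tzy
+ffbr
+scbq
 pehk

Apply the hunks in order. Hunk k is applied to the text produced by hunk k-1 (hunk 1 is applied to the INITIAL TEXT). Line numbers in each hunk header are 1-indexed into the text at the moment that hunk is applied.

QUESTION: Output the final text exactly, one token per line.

Answer: qfah
tzy
ffbr
scbq
pehk
tgjs
ozovu
dqef
tjrq
jepcx
wroz
pci
imtl

Derivation:
Hunk 1: at line 6 remove [qryx] add [tgjs] -> 14 lines: qfah xbsv nvarw nmlvi aagh pehk tgjs ozovu dqef tjrq jepcx wroz pci imtl
Hunk 2: at line 2 remove [nvarw,nmlvi,aagh] add [zuhvh] -> 12 lines: qfah xbsv zuhvh pehk tgjs ozovu dqef tjrq jepcx wroz pci imtl
Hunk 3: at line 1 remove [xbsv,zuhvh] add [tzy,ffbr,scbq] -> 13 lines: qfah tzy ffbr scbq pehk tgjs ozovu dqef tjrq jepcx wroz pci imtl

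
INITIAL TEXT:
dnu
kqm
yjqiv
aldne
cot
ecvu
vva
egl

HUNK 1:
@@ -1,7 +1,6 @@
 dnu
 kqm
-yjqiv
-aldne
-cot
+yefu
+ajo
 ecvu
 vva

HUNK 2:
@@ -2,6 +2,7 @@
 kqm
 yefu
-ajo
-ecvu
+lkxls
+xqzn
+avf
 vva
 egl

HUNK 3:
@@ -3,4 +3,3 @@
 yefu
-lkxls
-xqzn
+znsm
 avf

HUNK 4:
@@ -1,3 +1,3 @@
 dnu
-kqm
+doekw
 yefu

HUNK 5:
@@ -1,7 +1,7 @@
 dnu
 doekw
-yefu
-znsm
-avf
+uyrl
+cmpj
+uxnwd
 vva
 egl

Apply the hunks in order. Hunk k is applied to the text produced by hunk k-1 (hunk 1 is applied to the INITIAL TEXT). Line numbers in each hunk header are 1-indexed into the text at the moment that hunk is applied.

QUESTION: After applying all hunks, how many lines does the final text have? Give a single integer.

Answer: 7

Derivation:
Hunk 1: at line 1 remove [yjqiv,aldne,cot] add [yefu,ajo] -> 7 lines: dnu kqm yefu ajo ecvu vva egl
Hunk 2: at line 2 remove [ajo,ecvu] add [lkxls,xqzn,avf] -> 8 lines: dnu kqm yefu lkxls xqzn avf vva egl
Hunk 3: at line 3 remove [lkxls,xqzn] add [znsm] -> 7 lines: dnu kqm yefu znsm avf vva egl
Hunk 4: at line 1 remove [kqm] add [doekw] -> 7 lines: dnu doekw yefu znsm avf vva egl
Hunk 5: at line 1 remove [yefu,znsm,avf] add [uyrl,cmpj,uxnwd] -> 7 lines: dnu doekw uyrl cmpj uxnwd vva egl
Final line count: 7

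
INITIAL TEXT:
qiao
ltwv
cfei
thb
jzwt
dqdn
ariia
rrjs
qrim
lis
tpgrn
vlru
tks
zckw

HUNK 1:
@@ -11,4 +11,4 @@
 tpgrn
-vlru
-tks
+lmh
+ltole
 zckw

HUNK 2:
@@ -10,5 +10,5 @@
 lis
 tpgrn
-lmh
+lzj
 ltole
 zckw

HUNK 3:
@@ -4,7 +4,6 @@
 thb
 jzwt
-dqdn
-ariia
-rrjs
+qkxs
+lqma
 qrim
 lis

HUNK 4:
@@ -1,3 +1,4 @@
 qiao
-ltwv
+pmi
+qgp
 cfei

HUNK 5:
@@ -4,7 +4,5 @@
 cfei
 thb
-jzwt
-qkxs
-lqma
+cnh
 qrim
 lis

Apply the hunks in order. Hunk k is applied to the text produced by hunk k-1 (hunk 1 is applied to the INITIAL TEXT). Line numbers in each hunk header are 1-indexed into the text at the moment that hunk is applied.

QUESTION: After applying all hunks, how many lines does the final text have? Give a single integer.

Hunk 1: at line 11 remove [vlru,tks] add [lmh,ltole] -> 14 lines: qiao ltwv cfei thb jzwt dqdn ariia rrjs qrim lis tpgrn lmh ltole zckw
Hunk 2: at line 10 remove [lmh] add [lzj] -> 14 lines: qiao ltwv cfei thb jzwt dqdn ariia rrjs qrim lis tpgrn lzj ltole zckw
Hunk 3: at line 4 remove [dqdn,ariia,rrjs] add [qkxs,lqma] -> 13 lines: qiao ltwv cfei thb jzwt qkxs lqma qrim lis tpgrn lzj ltole zckw
Hunk 4: at line 1 remove [ltwv] add [pmi,qgp] -> 14 lines: qiao pmi qgp cfei thb jzwt qkxs lqma qrim lis tpgrn lzj ltole zckw
Hunk 5: at line 4 remove [jzwt,qkxs,lqma] add [cnh] -> 12 lines: qiao pmi qgp cfei thb cnh qrim lis tpgrn lzj ltole zckw
Final line count: 12

Answer: 12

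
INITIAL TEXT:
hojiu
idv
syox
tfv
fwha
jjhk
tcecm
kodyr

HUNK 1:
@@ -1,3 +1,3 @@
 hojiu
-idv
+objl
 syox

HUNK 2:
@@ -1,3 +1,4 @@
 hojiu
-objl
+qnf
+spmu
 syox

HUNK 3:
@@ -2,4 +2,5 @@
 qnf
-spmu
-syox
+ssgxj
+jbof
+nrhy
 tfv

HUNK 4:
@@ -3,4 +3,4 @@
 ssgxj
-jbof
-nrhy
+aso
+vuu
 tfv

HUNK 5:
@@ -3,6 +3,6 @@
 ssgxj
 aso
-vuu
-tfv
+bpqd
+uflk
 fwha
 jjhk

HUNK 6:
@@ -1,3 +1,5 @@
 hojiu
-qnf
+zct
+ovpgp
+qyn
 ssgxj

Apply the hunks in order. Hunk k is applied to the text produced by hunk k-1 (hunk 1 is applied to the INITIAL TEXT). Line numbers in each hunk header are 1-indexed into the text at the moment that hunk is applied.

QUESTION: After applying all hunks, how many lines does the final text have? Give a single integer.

Answer: 12

Derivation:
Hunk 1: at line 1 remove [idv] add [objl] -> 8 lines: hojiu objl syox tfv fwha jjhk tcecm kodyr
Hunk 2: at line 1 remove [objl] add [qnf,spmu] -> 9 lines: hojiu qnf spmu syox tfv fwha jjhk tcecm kodyr
Hunk 3: at line 2 remove [spmu,syox] add [ssgxj,jbof,nrhy] -> 10 lines: hojiu qnf ssgxj jbof nrhy tfv fwha jjhk tcecm kodyr
Hunk 4: at line 3 remove [jbof,nrhy] add [aso,vuu] -> 10 lines: hojiu qnf ssgxj aso vuu tfv fwha jjhk tcecm kodyr
Hunk 5: at line 3 remove [vuu,tfv] add [bpqd,uflk] -> 10 lines: hojiu qnf ssgxj aso bpqd uflk fwha jjhk tcecm kodyr
Hunk 6: at line 1 remove [qnf] add [zct,ovpgp,qyn] -> 12 lines: hojiu zct ovpgp qyn ssgxj aso bpqd uflk fwha jjhk tcecm kodyr
Final line count: 12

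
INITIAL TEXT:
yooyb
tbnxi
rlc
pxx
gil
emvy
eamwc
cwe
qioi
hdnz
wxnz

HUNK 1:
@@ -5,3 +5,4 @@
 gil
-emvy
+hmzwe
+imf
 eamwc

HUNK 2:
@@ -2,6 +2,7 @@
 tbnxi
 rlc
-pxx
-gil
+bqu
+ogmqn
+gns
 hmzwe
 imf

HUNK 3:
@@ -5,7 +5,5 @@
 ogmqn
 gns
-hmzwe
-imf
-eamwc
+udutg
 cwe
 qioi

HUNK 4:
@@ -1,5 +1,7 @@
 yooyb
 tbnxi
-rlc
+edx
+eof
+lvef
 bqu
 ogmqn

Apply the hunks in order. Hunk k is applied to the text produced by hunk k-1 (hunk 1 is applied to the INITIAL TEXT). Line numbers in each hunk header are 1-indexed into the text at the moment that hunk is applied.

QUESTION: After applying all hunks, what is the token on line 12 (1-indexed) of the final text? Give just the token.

Hunk 1: at line 5 remove [emvy] add [hmzwe,imf] -> 12 lines: yooyb tbnxi rlc pxx gil hmzwe imf eamwc cwe qioi hdnz wxnz
Hunk 2: at line 2 remove [pxx,gil] add [bqu,ogmqn,gns] -> 13 lines: yooyb tbnxi rlc bqu ogmqn gns hmzwe imf eamwc cwe qioi hdnz wxnz
Hunk 3: at line 5 remove [hmzwe,imf,eamwc] add [udutg] -> 11 lines: yooyb tbnxi rlc bqu ogmqn gns udutg cwe qioi hdnz wxnz
Hunk 4: at line 1 remove [rlc] add [edx,eof,lvef] -> 13 lines: yooyb tbnxi edx eof lvef bqu ogmqn gns udutg cwe qioi hdnz wxnz
Final line 12: hdnz

Answer: hdnz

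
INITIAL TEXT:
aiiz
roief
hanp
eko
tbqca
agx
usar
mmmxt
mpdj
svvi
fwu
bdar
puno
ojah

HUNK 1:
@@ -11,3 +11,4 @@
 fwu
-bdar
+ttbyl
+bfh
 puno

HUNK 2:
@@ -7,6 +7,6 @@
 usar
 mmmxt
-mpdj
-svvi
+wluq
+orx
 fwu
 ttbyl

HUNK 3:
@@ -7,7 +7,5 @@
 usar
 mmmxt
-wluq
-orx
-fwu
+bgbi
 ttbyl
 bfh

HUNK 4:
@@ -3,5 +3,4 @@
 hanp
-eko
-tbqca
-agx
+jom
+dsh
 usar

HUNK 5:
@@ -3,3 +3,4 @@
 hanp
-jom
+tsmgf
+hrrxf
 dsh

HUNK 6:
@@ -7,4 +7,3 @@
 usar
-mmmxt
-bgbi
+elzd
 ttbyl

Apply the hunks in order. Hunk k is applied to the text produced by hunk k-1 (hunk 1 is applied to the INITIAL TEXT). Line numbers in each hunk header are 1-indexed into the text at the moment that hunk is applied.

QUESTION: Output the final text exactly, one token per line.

Hunk 1: at line 11 remove [bdar] add [ttbyl,bfh] -> 15 lines: aiiz roief hanp eko tbqca agx usar mmmxt mpdj svvi fwu ttbyl bfh puno ojah
Hunk 2: at line 7 remove [mpdj,svvi] add [wluq,orx] -> 15 lines: aiiz roief hanp eko tbqca agx usar mmmxt wluq orx fwu ttbyl bfh puno ojah
Hunk 3: at line 7 remove [wluq,orx,fwu] add [bgbi] -> 13 lines: aiiz roief hanp eko tbqca agx usar mmmxt bgbi ttbyl bfh puno ojah
Hunk 4: at line 3 remove [eko,tbqca,agx] add [jom,dsh] -> 12 lines: aiiz roief hanp jom dsh usar mmmxt bgbi ttbyl bfh puno ojah
Hunk 5: at line 3 remove [jom] add [tsmgf,hrrxf] -> 13 lines: aiiz roief hanp tsmgf hrrxf dsh usar mmmxt bgbi ttbyl bfh puno ojah
Hunk 6: at line 7 remove [mmmxt,bgbi] add [elzd] -> 12 lines: aiiz roief hanp tsmgf hrrxf dsh usar elzd ttbyl bfh puno ojah

Answer: aiiz
roief
hanp
tsmgf
hrrxf
dsh
usar
elzd
ttbyl
bfh
puno
ojah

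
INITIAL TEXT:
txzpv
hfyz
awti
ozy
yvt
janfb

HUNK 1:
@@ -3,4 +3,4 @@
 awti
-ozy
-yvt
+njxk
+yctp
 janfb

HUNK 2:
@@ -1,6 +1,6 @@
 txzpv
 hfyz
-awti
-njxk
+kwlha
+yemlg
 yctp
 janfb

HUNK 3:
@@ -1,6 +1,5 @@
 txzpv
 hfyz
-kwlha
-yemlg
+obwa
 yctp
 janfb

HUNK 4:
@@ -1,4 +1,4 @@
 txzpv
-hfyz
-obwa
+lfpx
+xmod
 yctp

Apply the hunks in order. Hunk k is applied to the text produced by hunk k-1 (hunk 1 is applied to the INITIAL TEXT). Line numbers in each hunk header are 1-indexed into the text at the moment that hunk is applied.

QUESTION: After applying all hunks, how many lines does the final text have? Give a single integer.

Hunk 1: at line 3 remove [ozy,yvt] add [njxk,yctp] -> 6 lines: txzpv hfyz awti njxk yctp janfb
Hunk 2: at line 1 remove [awti,njxk] add [kwlha,yemlg] -> 6 lines: txzpv hfyz kwlha yemlg yctp janfb
Hunk 3: at line 1 remove [kwlha,yemlg] add [obwa] -> 5 lines: txzpv hfyz obwa yctp janfb
Hunk 4: at line 1 remove [hfyz,obwa] add [lfpx,xmod] -> 5 lines: txzpv lfpx xmod yctp janfb
Final line count: 5

Answer: 5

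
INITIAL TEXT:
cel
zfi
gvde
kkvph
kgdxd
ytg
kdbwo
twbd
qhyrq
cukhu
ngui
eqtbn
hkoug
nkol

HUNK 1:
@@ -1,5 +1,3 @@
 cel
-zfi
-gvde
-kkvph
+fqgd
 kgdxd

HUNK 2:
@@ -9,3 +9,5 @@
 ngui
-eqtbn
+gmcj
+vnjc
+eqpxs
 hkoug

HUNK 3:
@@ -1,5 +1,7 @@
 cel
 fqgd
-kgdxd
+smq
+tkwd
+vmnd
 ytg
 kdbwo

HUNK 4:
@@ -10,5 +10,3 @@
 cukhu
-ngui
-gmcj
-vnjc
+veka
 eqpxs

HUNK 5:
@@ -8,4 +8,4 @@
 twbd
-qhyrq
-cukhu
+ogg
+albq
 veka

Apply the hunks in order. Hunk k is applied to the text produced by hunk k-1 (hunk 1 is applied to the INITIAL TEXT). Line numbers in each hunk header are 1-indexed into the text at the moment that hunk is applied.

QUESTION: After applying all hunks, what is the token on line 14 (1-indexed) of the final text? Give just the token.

Hunk 1: at line 1 remove [zfi,gvde,kkvph] add [fqgd] -> 12 lines: cel fqgd kgdxd ytg kdbwo twbd qhyrq cukhu ngui eqtbn hkoug nkol
Hunk 2: at line 9 remove [eqtbn] add [gmcj,vnjc,eqpxs] -> 14 lines: cel fqgd kgdxd ytg kdbwo twbd qhyrq cukhu ngui gmcj vnjc eqpxs hkoug nkol
Hunk 3: at line 1 remove [kgdxd] add [smq,tkwd,vmnd] -> 16 lines: cel fqgd smq tkwd vmnd ytg kdbwo twbd qhyrq cukhu ngui gmcj vnjc eqpxs hkoug nkol
Hunk 4: at line 10 remove [ngui,gmcj,vnjc] add [veka] -> 14 lines: cel fqgd smq tkwd vmnd ytg kdbwo twbd qhyrq cukhu veka eqpxs hkoug nkol
Hunk 5: at line 8 remove [qhyrq,cukhu] add [ogg,albq] -> 14 lines: cel fqgd smq tkwd vmnd ytg kdbwo twbd ogg albq veka eqpxs hkoug nkol
Final line 14: nkol

Answer: nkol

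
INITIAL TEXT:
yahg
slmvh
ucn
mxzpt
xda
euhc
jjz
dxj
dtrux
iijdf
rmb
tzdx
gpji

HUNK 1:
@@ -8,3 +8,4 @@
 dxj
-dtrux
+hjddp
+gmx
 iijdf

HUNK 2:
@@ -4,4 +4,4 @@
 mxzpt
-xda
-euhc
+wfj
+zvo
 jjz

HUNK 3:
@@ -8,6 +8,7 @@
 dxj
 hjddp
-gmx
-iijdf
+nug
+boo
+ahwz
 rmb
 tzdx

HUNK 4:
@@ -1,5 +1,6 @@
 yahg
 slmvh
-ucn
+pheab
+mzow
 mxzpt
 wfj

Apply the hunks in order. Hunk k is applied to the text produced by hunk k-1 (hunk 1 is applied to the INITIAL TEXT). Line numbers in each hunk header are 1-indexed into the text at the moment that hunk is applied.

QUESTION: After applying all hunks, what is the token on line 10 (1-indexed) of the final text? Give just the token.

Answer: hjddp

Derivation:
Hunk 1: at line 8 remove [dtrux] add [hjddp,gmx] -> 14 lines: yahg slmvh ucn mxzpt xda euhc jjz dxj hjddp gmx iijdf rmb tzdx gpji
Hunk 2: at line 4 remove [xda,euhc] add [wfj,zvo] -> 14 lines: yahg slmvh ucn mxzpt wfj zvo jjz dxj hjddp gmx iijdf rmb tzdx gpji
Hunk 3: at line 8 remove [gmx,iijdf] add [nug,boo,ahwz] -> 15 lines: yahg slmvh ucn mxzpt wfj zvo jjz dxj hjddp nug boo ahwz rmb tzdx gpji
Hunk 4: at line 1 remove [ucn] add [pheab,mzow] -> 16 lines: yahg slmvh pheab mzow mxzpt wfj zvo jjz dxj hjddp nug boo ahwz rmb tzdx gpji
Final line 10: hjddp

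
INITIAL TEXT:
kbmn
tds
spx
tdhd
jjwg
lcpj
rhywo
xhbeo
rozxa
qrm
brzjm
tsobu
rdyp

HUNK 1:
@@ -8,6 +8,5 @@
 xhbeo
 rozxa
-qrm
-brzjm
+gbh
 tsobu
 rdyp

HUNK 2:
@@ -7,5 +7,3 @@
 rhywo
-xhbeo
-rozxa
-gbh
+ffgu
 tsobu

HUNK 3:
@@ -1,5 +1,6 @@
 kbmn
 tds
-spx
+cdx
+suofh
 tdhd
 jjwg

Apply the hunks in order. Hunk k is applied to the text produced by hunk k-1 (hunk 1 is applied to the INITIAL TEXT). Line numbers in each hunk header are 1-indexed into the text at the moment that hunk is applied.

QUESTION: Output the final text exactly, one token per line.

Answer: kbmn
tds
cdx
suofh
tdhd
jjwg
lcpj
rhywo
ffgu
tsobu
rdyp

Derivation:
Hunk 1: at line 8 remove [qrm,brzjm] add [gbh] -> 12 lines: kbmn tds spx tdhd jjwg lcpj rhywo xhbeo rozxa gbh tsobu rdyp
Hunk 2: at line 7 remove [xhbeo,rozxa,gbh] add [ffgu] -> 10 lines: kbmn tds spx tdhd jjwg lcpj rhywo ffgu tsobu rdyp
Hunk 3: at line 1 remove [spx] add [cdx,suofh] -> 11 lines: kbmn tds cdx suofh tdhd jjwg lcpj rhywo ffgu tsobu rdyp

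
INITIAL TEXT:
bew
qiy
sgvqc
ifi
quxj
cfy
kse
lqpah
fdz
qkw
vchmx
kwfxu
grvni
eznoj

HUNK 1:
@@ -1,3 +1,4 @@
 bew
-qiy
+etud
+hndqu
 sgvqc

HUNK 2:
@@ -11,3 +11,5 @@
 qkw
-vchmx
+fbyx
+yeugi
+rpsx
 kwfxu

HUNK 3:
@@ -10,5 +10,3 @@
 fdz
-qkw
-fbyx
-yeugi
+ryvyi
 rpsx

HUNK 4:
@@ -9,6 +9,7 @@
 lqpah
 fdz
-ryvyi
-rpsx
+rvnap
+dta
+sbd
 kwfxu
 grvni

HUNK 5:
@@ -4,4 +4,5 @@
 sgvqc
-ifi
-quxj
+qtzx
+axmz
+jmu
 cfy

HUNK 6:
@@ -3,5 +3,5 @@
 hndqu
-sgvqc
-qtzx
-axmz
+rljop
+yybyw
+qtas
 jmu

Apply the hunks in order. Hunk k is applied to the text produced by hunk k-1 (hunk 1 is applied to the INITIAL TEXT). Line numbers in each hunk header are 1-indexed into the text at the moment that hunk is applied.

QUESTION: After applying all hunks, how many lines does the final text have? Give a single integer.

Hunk 1: at line 1 remove [qiy] add [etud,hndqu] -> 15 lines: bew etud hndqu sgvqc ifi quxj cfy kse lqpah fdz qkw vchmx kwfxu grvni eznoj
Hunk 2: at line 11 remove [vchmx] add [fbyx,yeugi,rpsx] -> 17 lines: bew etud hndqu sgvqc ifi quxj cfy kse lqpah fdz qkw fbyx yeugi rpsx kwfxu grvni eznoj
Hunk 3: at line 10 remove [qkw,fbyx,yeugi] add [ryvyi] -> 15 lines: bew etud hndqu sgvqc ifi quxj cfy kse lqpah fdz ryvyi rpsx kwfxu grvni eznoj
Hunk 4: at line 9 remove [ryvyi,rpsx] add [rvnap,dta,sbd] -> 16 lines: bew etud hndqu sgvqc ifi quxj cfy kse lqpah fdz rvnap dta sbd kwfxu grvni eznoj
Hunk 5: at line 4 remove [ifi,quxj] add [qtzx,axmz,jmu] -> 17 lines: bew etud hndqu sgvqc qtzx axmz jmu cfy kse lqpah fdz rvnap dta sbd kwfxu grvni eznoj
Hunk 6: at line 3 remove [sgvqc,qtzx,axmz] add [rljop,yybyw,qtas] -> 17 lines: bew etud hndqu rljop yybyw qtas jmu cfy kse lqpah fdz rvnap dta sbd kwfxu grvni eznoj
Final line count: 17

Answer: 17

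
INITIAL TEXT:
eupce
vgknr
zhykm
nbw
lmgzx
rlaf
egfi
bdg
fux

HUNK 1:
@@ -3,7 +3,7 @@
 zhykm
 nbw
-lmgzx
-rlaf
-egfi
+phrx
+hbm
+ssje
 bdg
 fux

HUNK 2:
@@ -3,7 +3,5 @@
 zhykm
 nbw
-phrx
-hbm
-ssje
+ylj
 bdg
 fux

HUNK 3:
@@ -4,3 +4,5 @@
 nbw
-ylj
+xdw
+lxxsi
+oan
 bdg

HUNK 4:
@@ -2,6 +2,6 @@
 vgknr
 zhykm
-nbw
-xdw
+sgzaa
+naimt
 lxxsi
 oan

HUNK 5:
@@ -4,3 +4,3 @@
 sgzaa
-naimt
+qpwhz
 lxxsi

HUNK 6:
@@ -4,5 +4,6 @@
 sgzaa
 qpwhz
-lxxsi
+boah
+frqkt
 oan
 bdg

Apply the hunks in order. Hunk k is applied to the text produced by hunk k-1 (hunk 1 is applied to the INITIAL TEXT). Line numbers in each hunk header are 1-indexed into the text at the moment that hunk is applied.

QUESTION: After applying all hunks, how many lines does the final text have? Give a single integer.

Answer: 10

Derivation:
Hunk 1: at line 3 remove [lmgzx,rlaf,egfi] add [phrx,hbm,ssje] -> 9 lines: eupce vgknr zhykm nbw phrx hbm ssje bdg fux
Hunk 2: at line 3 remove [phrx,hbm,ssje] add [ylj] -> 7 lines: eupce vgknr zhykm nbw ylj bdg fux
Hunk 3: at line 4 remove [ylj] add [xdw,lxxsi,oan] -> 9 lines: eupce vgknr zhykm nbw xdw lxxsi oan bdg fux
Hunk 4: at line 2 remove [nbw,xdw] add [sgzaa,naimt] -> 9 lines: eupce vgknr zhykm sgzaa naimt lxxsi oan bdg fux
Hunk 5: at line 4 remove [naimt] add [qpwhz] -> 9 lines: eupce vgknr zhykm sgzaa qpwhz lxxsi oan bdg fux
Hunk 6: at line 4 remove [lxxsi] add [boah,frqkt] -> 10 lines: eupce vgknr zhykm sgzaa qpwhz boah frqkt oan bdg fux
Final line count: 10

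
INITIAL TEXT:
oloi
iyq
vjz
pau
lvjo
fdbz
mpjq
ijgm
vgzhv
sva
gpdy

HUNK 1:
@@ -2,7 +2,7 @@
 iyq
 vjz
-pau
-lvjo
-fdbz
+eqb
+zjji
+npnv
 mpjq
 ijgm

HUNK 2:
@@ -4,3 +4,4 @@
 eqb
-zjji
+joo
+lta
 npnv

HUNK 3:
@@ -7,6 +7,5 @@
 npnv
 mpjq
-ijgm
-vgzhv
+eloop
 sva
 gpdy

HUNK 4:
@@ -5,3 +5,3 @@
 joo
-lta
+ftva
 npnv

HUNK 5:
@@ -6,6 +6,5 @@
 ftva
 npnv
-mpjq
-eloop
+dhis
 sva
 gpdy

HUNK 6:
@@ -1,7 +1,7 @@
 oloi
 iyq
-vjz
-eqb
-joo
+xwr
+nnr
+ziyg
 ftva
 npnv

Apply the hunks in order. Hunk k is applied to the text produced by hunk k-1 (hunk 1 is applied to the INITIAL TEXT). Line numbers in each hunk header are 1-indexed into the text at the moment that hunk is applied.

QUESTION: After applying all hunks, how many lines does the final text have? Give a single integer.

Hunk 1: at line 2 remove [pau,lvjo,fdbz] add [eqb,zjji,npnv] -> 11 lines: oloi iyq vjz eqb zjji npnv mpjq ijgm vgzhv sva gpdy
Hunk 2: at line 4 remove [zjji] add [joo,lta] -> 12 lines: oloi iyq vjz eqb joo lta npnv mpjq ijgm vgzhv sva gpdy
Hunk 3: at line 7 remove [ijgm,vgzhv] add [eloop] -> 11 lines: oloi iyq vjz eqb joo lta npnv mpjq eloop sva gpdy
Hunk 4: at line 5 remove [lta] add [ftva] -> 11 lines: oloi iyq vjz eqb joo ftva npnv mpjq eloop sva gpdy
Hunk 5: at line 6 remove [mpjq,eloop] add [dhis] -> 10 lines: oloi iyq vjz eqb joo ftva npnv dhis sva gpdy
Hunk 6: at line 1 remove [vjz,eqb,joo] add [xwr,nnr,ziyg] -> 10 lines: oloi iyq xwr nnr ziyg ftva npnv dhis sva gpdy
Final line count: 10

Answer: 10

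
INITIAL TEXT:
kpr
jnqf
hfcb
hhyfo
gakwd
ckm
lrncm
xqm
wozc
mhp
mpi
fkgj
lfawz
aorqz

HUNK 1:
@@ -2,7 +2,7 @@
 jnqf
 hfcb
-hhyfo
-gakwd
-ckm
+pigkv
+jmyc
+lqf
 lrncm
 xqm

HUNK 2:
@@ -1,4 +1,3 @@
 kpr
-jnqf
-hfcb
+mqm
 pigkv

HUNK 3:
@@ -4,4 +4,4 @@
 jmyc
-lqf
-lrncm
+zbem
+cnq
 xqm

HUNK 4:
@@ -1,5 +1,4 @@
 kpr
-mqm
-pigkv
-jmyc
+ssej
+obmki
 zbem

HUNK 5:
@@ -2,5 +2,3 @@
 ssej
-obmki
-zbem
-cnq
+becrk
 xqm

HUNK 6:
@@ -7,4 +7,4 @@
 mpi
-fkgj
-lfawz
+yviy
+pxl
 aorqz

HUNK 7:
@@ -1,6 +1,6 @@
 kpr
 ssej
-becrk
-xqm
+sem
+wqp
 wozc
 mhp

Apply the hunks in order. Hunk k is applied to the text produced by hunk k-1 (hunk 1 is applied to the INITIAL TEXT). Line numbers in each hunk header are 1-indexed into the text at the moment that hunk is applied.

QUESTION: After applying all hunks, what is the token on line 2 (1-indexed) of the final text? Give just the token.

Hunk 1: at line 2 remove [hhyfo,gakwd,ckm] add [pigkv,jmyc,lqf] -> 14 lines: kpr jnqf hfcb pigkv jmyc lqf lrncm xqm wozc mhp mpi fkgj lfawz aorqz
Hunk 2: at line 1 remove [jnqf,hfcb] add [mqm] -> 13 lines: kpr mqm pigkv jmyc lqf lrncm xqm wozc mhp mpi fkgj lfawz aorqz
Hunk 3: at line 4 remove [lqf,lrncm] add [zbem,cnq] -> 13 lines: kpr mqm pigkv jmyc zbem cnq xqm wozc mhp mpi fkgj lfawz aorqz
Hunk 4: at line 1 remove [mqm,pigkv,jmyc] add [ssej,obmki] -> 12 lines: kpr ssej obmki zbem cnq xqm wozc mhp mpi fkgj lfawz aorqz
Hunk 5: at line 2 remove [obmki,zbem,cnq] add [becrk] -> 10 lines: kpr ssej becrk xqm wozc mhp mpi fkgj lfawz aorqz
Hunk 6: at line 7 remove [fkgj,lfawz] add [yviy,pxl] -> 10 lines: kpr ssej becrk xqm wozc mhp mpi yviy pxl aorqz
Hunk 7: at line 1 remove [becrk,xqm] add [sem,wqp] -> 10 lines: kpr ssej sem wqp wozc mhp mpi yviy pxl aorqz
Final line 2: ssej

Answer: ssej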